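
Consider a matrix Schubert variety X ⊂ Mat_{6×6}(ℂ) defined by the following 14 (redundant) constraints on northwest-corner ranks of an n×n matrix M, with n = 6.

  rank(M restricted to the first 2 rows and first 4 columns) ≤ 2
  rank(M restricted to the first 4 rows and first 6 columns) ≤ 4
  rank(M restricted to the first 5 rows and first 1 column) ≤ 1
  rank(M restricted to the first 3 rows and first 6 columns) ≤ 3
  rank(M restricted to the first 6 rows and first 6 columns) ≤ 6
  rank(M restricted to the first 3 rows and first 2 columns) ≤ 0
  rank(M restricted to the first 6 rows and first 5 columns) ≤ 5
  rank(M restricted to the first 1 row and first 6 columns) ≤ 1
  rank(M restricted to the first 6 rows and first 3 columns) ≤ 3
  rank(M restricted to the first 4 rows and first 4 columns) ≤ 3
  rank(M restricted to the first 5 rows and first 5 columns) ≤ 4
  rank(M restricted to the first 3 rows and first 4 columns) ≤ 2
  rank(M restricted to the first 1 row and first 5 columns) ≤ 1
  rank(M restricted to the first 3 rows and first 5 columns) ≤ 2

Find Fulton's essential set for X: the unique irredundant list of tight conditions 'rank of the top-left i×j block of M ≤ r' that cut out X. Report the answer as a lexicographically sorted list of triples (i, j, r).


The tightest implied rank at each (i,j), from the 14 conditions:

  i=1: 0 | 0 | 1 | 1 | 1 | 1
  i=2: 0 | 0 | 1 | 2 | 2 | 2
  i=3: 0 | 0 | 1 | 2 | 2 | 3
  i=4: 1 | 1 | 2 | 3 | 3 | 4
  i=5: 1 | 2 | 3 | 4 | 4 | 5
  i=6: 1 | 2 | 3 | 4 | 5 | 6

so w = (3, 4, 6, 1, 2, 5).

2 SE-corners of the 7-cell Rothe diagram give Ess(w):

[(3, 2, 0), (3, 5, 2)]


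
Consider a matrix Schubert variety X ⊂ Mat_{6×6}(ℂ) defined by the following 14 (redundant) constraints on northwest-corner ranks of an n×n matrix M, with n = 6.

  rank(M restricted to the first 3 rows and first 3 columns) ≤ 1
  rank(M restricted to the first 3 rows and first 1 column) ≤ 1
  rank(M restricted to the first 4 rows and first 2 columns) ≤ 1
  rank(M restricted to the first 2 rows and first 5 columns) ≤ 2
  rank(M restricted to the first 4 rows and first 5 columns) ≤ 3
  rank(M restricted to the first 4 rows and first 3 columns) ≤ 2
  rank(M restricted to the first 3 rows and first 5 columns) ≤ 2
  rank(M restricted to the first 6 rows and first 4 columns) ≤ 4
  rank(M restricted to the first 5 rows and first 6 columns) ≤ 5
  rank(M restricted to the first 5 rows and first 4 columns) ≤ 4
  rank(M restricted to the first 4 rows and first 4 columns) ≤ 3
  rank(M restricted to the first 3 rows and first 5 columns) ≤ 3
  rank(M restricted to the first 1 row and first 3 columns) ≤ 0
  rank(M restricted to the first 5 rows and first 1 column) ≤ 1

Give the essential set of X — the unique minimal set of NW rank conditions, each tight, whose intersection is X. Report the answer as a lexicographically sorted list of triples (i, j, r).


Rank table r_w(6×6) implied by the 14 constraints:

  0 0 0 1 1 1
  1 1 1 2 2 2
  1 1 1 2 2 3
  1 1 2 3 3 4
  1 2 3 4 4 5
  1 2 3 4 5 6

so w = (4, 1, 6, 3, 2, 5).

ℓ(w)=7; the 4 essential cells (i,j,r):

[(1, 3, 0), (3, 3, 1), (3, 5, 2), (4, 2, 1)]


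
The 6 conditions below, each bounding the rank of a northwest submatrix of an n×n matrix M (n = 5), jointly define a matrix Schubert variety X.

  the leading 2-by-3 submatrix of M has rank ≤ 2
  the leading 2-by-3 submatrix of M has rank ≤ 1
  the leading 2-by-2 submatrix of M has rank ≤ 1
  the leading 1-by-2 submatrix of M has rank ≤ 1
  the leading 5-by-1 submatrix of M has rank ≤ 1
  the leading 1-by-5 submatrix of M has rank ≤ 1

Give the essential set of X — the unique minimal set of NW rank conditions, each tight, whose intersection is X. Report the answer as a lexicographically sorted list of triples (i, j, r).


Computing R[i][j] = min implied NW-rank bound (n=5, 6 conditions):

  R[1]: 1, 1, 1, 1, 1
  R[2]: 1, 1, 1, 2, 2
  R[3]: 1, 2, 2, 3, 3
  R[4]: 1, 2, 3, 4, 4
  R[5]: 1, 2, 3, 4, 5

hence w(1..5) = (1, 4, 2, 3, 5).

|D(w)|=2, |Ess(w)|=1:

[(2, 3, 1)]


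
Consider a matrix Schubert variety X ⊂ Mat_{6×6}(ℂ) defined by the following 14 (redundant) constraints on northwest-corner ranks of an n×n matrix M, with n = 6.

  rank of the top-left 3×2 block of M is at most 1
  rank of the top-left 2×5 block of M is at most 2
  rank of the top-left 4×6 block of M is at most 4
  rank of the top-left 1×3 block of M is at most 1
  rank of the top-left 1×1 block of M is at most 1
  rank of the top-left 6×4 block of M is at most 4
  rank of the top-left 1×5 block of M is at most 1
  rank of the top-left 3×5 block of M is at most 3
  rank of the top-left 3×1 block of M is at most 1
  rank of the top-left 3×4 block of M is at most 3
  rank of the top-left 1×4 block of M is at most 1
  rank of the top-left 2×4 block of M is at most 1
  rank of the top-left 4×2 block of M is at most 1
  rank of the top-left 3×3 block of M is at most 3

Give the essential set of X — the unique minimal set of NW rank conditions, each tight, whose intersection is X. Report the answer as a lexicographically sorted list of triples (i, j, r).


Recovering R(i,j) via the rank-extension bound from the 14 conditions:

  R[1]: 1, 1, 1, 1, 1, 1
  R[2]: 1, 1, 1, 1, 2, 2
  R[3]: 1, 1, 2, 2, 3, 3
  R[4]: 1, 1, 2, 3, 4, 4
  R[5]: 1, 2, 3, 4, 5, 5
  R[6]: 1, 2, 3, 4, 5, 6

so w = (1, 5, 3, 4, 2, 6).

Rothe diagram D(w) (5 cells), 2 SE-corners (essential conditions):

[(2, 4, 1), (4, 2, 1)]


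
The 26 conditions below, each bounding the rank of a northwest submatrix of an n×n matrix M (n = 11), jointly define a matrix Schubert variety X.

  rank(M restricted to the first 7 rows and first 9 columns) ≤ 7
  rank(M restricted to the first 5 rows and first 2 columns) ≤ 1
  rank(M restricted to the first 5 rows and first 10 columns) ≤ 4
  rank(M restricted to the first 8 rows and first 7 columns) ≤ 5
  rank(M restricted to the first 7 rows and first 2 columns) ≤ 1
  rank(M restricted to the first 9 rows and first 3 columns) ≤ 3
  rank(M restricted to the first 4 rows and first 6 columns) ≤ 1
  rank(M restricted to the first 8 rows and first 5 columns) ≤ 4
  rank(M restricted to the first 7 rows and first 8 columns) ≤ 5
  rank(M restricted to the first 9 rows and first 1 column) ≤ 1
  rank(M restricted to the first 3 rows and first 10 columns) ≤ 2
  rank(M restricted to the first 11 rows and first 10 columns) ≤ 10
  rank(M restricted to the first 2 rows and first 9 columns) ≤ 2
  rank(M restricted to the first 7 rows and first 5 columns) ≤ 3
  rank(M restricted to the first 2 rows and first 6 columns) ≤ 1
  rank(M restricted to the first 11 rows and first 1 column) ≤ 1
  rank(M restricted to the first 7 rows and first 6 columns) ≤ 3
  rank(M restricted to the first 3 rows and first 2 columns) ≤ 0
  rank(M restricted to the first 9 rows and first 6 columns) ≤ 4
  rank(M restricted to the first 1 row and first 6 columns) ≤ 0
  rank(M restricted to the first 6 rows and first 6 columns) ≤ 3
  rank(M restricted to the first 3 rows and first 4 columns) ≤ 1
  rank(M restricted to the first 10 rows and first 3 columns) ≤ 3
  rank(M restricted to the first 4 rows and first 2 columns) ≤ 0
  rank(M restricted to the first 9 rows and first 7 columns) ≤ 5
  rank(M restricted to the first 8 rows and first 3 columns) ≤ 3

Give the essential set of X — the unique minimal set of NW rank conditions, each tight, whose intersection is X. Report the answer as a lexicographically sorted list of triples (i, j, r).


Reconstructing r_w from the 26 given conditions:

  R[1]: 0 | 0 | 0 | 0 | 0 | 0 | 1 | 1 | 1 | 1 | 1
  R[2]: 0 | 0 | 1 | 1 | 1 | 1 | 2 | 2 | 2 | 2 | 2
  R[3]: 0 | 0 | 1 | 1 | 1 | 1 | 2 | 2 | 2 | 2 | 3
  R[4]: 0 | 0 | 1 | 1 | 1 | 1 | 2 | 3 | 3 | 3 | 4
  R[5]: 1 | 1 | 2 | 2 | 2 | 2 | 3 | 4 | 4 | 4 | 5
  R[6]: 1 | 1 | 2 | 3 | 3 | 3 | 4 | 5 | 5 | 5 | 6
  R[7]: 1 | 1 | 2 | 3 | 3 | 3 | 4 | 5 | 6 | 6 | 7
  R[8]: 1 | 2 | 3 | 4 | 4 | 4 | 5 | 6 | 7 | 7 | 8
  R[9]: 1 | 2 | 3 | 4 | 4 | 4 | 5 | 6 | 7 | 8 | 9
  R[10]: 1 | 2 | 3 | 4 | 5 | 5 | 6 | 7 | 8 | 9 | 10
  R[11]: 1 | 2 | 3 | 4 | 5 | 6 | 7 | 8 | 9 | 10 | 11

reading off 1-entries of Δ²R: w = (7, 3, 11, 8, 1, 4, 9, 2, 10, 5, 6).

7 SE-corners of the 27-cell Rothe diagram give Ess(w):

[(1, 6, 0), (3, 10, 2), (4, 2, 0), (4, 6, 1), (7, 2, 1), (7, 6, 3), (9, 6, 4)]


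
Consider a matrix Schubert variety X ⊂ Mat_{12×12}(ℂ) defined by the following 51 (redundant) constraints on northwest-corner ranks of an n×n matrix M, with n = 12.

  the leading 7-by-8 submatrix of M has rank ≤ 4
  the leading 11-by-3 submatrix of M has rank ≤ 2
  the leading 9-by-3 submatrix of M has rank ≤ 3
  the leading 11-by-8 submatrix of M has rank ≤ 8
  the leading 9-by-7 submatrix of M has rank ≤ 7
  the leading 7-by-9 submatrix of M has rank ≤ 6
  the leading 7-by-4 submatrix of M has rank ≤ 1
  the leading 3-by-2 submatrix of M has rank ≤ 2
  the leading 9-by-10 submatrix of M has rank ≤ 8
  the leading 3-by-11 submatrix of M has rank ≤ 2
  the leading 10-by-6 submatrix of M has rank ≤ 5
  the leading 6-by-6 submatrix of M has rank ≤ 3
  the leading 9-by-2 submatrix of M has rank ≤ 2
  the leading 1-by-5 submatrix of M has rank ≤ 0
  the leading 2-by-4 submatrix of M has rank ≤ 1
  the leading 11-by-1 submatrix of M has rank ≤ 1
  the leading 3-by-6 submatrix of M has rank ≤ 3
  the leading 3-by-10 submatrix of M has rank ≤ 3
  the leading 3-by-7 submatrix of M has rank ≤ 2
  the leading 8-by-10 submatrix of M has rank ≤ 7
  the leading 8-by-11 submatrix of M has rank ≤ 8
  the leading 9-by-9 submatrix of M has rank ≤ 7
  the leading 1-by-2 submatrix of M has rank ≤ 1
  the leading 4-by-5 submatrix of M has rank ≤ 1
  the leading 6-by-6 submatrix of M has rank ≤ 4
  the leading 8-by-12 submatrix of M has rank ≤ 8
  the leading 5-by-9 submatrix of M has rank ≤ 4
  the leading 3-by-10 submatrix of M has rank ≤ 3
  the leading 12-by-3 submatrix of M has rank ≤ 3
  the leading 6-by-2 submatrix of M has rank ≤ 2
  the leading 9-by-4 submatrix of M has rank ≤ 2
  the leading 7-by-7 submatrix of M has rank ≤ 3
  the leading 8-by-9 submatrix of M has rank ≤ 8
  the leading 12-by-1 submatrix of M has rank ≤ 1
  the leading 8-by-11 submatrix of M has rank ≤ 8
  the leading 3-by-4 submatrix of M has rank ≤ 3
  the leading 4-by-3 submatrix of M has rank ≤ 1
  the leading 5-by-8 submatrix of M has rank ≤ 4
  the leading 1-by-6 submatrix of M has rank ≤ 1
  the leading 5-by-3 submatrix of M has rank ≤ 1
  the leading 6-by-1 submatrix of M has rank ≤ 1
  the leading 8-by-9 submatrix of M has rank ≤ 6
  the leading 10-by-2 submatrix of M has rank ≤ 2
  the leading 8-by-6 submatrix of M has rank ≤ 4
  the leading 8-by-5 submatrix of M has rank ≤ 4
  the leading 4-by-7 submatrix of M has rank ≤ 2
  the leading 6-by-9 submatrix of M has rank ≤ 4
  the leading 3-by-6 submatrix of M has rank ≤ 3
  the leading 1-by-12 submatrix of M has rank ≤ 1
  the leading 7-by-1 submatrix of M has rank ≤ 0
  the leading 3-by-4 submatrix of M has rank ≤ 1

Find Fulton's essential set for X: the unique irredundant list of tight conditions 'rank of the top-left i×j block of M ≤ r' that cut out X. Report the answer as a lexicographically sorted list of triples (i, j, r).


Reconstructing r_w from the 51 given conditions:

  row 1: 0 0 0 0 0 1 1 1 1 1 1 1
  row 2: 0 1 1 1 1 2 2 2 2 2 2 2
  row 3: 0 1 1 1 1 2 2 2 2 2 2 3
  row 4: 0 1 1 1 1 2 2 3 3 3 3 4
  row 5: 0 1 1 1 2 3 3 4 4 4 4 5
  row 6: 0 1 1 1 2 3 3 4 4 5 5 6
  row 7: 0 1 1 1 2 3 3 4 5 6 6 7
  row 8: 1 2 2 2 3 4 4 5 6 7 7 8
  row 9: 1 2 2 2 3 4 5 6 7 8 8 9
  row 10: 1 2 2 3 4 5 6 7 8 9 9 10
  row 11: 1 2 2 3 4 5 6 7 8 9 10 11
  row 12: 1 2 3 4 5 6 7 8 9 10 11 12

the unique w with this rank table is (6, 2, 12, 8, 5, 10, 9, 1, 7, 4, 11, 3).

ℓ(w)=36; the 10 essential cells (i,j,r):

[(1, 5, 0), (3, 11, 2), (4, 5, 1), (4, 7, 2), (6, 9, 4), (7, 1, 0), (7, 4, 1), (7, 7, 3), (9, 4, 2), (11, 3, 2)]


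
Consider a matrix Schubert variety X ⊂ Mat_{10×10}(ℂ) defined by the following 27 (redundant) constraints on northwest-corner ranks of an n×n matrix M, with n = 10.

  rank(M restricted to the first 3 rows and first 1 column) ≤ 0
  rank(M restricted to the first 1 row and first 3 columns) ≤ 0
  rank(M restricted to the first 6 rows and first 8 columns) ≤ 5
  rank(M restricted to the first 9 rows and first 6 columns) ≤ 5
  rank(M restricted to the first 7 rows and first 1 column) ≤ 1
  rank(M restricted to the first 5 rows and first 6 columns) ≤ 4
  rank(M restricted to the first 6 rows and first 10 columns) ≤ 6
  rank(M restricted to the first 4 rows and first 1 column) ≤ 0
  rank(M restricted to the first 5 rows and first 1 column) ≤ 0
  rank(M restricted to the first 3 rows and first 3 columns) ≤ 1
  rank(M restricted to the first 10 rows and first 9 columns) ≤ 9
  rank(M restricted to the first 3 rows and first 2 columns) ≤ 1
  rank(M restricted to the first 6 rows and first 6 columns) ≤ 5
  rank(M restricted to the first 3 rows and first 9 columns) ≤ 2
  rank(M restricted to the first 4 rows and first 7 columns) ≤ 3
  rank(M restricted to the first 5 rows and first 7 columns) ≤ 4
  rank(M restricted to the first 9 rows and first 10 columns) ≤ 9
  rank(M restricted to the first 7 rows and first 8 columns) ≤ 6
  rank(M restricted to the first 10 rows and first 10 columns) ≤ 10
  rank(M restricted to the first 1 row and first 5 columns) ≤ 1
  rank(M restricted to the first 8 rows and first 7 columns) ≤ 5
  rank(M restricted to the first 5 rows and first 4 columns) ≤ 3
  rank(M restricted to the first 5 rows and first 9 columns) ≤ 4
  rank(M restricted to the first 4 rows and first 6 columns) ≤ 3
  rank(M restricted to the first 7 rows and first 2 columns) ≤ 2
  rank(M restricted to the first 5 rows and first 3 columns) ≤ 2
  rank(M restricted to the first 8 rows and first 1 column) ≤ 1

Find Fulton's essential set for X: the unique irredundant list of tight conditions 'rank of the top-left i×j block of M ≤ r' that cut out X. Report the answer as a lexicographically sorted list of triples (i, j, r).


Rank table r_w(10×10) implied by the 27 constraints:

  R[1]: 0  0  0  1  1  1  1  1  1  1
  R[2]: 0  1  1  2  2  2  2  2  2  2
  R[3]: 0  1  1  2  2  2  2  2  2  3
  R[4]: 0  1  2  3  3  3  3  3  3  4
  R[5]: 0  1  2  3  4  4  4  4  4  5
  R[6]: 1  2  3  4  5  5  5  5  5  6
  R[7]: 1  2  3  4  5  5  5  6  6  7
  R[8]: 1  2  3  4  5  5  5  6  7  8
  R[9]: 1  2  3  4  5  5  6  7  8  9
  R[10]: 1  2  3  4  5  6  7  8  9  10

second differences of R give the permutation w = (4, 2, 10, 3, 5, 1, 8, 9, 7, 6).

|D(w)|=18, |Ess(w)|=6:

[(1, 3, 0), (3, 3, 1), (3, 9, 2), (5, 1, 0), (8, 7, 5), (9, 6, 5)]


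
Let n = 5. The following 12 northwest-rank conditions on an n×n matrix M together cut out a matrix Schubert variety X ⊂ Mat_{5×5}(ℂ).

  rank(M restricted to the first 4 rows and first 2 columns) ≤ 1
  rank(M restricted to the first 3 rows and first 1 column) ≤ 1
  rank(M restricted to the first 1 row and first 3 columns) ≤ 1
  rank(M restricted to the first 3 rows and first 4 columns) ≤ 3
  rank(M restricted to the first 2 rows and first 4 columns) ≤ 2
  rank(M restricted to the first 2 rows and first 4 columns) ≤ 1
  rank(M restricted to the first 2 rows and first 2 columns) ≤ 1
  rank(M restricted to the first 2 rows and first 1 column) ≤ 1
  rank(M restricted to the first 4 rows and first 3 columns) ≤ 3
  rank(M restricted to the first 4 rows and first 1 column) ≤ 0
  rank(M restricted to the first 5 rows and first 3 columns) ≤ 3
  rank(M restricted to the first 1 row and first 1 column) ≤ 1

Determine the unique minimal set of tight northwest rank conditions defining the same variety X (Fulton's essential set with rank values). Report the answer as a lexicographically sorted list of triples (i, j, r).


Rank table r_w(5×5) implied by the 12 constraints:

  0  1  1  1  1
  0  1  1  1  2
  0  1  2  2  3
  0  1  2  3  4
  1  2  3  4  5

giving w = (2, 5, 3, 4, 1) via Δ²R.

D(w) has 6 cells with 2 SE-corners; essential set:

[(2, 4, 1), (4, 1, 0)]


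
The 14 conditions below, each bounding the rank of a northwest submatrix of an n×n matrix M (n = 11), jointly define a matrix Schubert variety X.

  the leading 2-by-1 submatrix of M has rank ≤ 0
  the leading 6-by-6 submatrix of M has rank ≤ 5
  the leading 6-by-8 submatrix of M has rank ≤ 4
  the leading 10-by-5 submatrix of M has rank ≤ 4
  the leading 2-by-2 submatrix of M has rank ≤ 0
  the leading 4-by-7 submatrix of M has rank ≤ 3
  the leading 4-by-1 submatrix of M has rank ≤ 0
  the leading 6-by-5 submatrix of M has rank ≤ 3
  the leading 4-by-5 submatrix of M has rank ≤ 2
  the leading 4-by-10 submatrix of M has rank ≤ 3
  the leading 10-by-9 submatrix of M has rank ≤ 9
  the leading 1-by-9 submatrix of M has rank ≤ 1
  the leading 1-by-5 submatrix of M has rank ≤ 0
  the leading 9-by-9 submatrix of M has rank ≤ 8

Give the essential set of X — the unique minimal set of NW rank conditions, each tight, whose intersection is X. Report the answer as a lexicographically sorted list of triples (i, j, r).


Rank table r_w(11×11) implied by the 14 constraints:

  R[1]: 0 | 0 | 0 | 0 | 0 | 1 | 1 | 1 | 1 | 1 | 1
  R[2]: 0 | 0 | 1 | 1 | 1 | 2 | 2 | 2 | 2 | 2 | 2
  R[3]: 0 | 1 | 2 | 2 | 2 | 3 | 3 | 3 | 3 | 3 | 3
  R[4]: 0 | 1 | 2 | 2 | 2 | 3 | 3 | 3 | 3 | 3 | 4
  R[5]: 1 | 2 | 3 | 3 | 3 | 4 | 4 | 4 | 4 | 4 | 5
  R[6]: 1 | 2 | 3 | 3 | 3 | 4 | 4 | 4 | 5 | 5 | 6
  R[7]: 1 | 2 | 3 | 4 | 4 | 5 | 5 | 5 | 6 | 6 | 7
  R[8]: 1 | 2 | 3 | 4 | 4 | 5 | 6 | 6 | 7 | 7 | 8
  R[9]: 1 | 2 | 3 | 4 | 4 | 5 | 6 | 7 | 8 | 8 | 9
  R[10]: 1 | 2 | 3 | 4 | 4 | 5 | 6 | 7 | 8 | 9 | 10
  R[11]: 1 | 2 | 3 | 4 | 5 | 6 | 7 | 8 | 9 | 10 | 11

so w = (6, 3, 2, 11, 1, 9, 4, 7, 8, 10, 5).

Rothe diagram D(w) (22 cells), 8 SE-corners (essential conditions):

[(1, 5, 0), (2, 2, 0), (4, 1, 0), (4, 5, 2), (4, 10, 3), (6, 5, 3), (6, 8, 4), (10, 5, 4)]


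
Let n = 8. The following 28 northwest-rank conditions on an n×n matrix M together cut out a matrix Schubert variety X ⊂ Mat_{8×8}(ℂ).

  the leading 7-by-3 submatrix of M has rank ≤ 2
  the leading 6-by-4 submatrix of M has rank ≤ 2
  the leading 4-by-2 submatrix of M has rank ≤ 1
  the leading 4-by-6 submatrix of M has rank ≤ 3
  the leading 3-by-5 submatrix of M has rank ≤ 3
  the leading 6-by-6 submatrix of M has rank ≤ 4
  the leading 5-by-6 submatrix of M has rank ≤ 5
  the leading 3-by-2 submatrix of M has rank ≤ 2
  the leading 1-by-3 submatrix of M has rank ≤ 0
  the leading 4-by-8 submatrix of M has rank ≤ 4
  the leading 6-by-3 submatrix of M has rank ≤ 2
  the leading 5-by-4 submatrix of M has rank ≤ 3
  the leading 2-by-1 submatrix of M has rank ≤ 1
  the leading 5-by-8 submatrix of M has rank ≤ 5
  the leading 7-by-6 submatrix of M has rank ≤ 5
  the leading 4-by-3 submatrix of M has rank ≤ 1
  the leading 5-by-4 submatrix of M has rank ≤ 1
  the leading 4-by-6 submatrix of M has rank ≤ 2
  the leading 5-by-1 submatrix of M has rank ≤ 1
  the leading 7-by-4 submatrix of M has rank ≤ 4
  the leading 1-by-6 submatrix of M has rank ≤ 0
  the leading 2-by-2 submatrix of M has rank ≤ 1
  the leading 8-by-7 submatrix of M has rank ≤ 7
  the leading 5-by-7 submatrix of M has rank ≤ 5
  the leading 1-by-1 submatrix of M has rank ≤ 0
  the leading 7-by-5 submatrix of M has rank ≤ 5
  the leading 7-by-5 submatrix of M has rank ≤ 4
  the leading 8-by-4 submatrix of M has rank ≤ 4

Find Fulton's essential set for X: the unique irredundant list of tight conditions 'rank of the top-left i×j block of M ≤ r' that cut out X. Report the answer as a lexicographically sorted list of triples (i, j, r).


Propagating the 28 rank bounds to every northwest block:

  0, 0, 0, 0, 0, 0, 1, 1
  1, 1, 1, 1, 1, 1, 2, 2
  1, 1, 1, 1, 2, 2, 3, 3
  1, 1, 1, 1, 2, 2, 3, 4
  1, 1, 1, 1, 2, 3, 4, 5
  1, 2, 2, 2, 3, 4, 5, 6
  1, 2, 2, 3, 4, 5, 6, 7
  1, 2, 3, 4, 5, 6, 7, 8

giving w = (7, 1, 5, 8, 6, 2, 4, 3) via Δ²R.

|D(w)|=17, |Ess(w)|=4:

[(1, 6, 0), (4, 6, 2), (5, 4, 1), (7, 3, 2)]


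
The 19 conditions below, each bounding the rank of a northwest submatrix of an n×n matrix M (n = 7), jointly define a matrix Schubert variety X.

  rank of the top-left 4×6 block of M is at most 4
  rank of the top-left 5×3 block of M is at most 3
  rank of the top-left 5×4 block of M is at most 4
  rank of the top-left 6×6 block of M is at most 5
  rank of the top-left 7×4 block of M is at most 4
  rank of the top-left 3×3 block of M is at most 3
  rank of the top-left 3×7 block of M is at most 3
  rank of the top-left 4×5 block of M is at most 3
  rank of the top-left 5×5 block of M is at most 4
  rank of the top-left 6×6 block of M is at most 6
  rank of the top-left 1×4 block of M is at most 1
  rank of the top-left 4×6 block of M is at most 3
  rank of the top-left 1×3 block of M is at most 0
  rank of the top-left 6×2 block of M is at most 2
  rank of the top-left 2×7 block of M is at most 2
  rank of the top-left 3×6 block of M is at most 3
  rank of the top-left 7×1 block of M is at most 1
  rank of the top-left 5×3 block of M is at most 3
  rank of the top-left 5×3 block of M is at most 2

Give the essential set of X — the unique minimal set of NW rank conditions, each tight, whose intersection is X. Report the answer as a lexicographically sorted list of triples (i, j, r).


Propagating the 19 rank bounds to every northwest block:

  R[1]: 0 0 0 1 1 1 1
  R[2]: 1 1 1 2 2 2 2
  R[3]: 1 2 2 3 3 3 3
  R[4]: 1 2 2 3 3 3 4
  R[5]: 1 2 2 3 4 4 5
  R[6]: 1 2 3 4 5 5 6
  R[7]: 1 2 3 4 5 6 7

the unique w with this rank table is (4, 1, 2, 7, 5, 3, 6).

|D(w)|=7, |Ess(w)|=3:

[(1, 3, 0), (4, 6, 3), (5, 3, 2)]


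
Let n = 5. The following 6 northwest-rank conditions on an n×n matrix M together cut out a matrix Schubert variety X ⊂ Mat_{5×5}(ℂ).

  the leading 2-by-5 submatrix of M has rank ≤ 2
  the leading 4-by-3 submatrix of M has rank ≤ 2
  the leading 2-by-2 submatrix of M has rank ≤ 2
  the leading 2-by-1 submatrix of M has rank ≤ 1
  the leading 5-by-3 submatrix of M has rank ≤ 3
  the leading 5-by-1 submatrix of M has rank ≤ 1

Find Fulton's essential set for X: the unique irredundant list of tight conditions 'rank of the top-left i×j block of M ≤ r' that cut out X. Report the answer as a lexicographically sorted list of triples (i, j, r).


The tightest implied rank at each (i,j), from the 6 conditions:

  1  1  1  1  1
  1  2  2  2  2
  1  2  2  3  3
  1  2  2  3  4
  1  2  3  4  5

so w = (1, 2, 4, 5, 3).

|D(w)|=2, |Ess(w)|=1:

[(4, 3, 2)]


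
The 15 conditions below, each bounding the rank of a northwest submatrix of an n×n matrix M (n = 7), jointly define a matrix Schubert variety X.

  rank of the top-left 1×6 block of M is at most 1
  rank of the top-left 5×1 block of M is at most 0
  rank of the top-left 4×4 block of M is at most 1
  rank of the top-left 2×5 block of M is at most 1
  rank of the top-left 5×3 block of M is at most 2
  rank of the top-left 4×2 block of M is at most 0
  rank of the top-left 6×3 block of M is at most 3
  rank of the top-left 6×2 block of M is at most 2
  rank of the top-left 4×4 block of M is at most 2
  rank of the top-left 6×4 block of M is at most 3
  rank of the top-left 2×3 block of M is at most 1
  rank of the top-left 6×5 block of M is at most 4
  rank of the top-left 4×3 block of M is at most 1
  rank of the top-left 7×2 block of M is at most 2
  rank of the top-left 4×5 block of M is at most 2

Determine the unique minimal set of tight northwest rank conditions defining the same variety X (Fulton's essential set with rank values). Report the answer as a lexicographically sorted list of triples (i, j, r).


Rank table r_w(7×7) implied by the 15 constraints:

  row 1: 0, 0, 1, 1, 1, 1, 1
  row 2: 0, 0, 1, 1, 1, 2, 2
  row 3: 0, 0, 1, 1, 2, 3, 3
  row 4: 0, 0, 1, 1, 2, 3, 4
  row 5: 0, 1, 2, 2, 3, 4, 5
  row 6: 1, 2, 3, 3, 4, 5, 6
  row 7: 1, 2, 3, 4, 5, 6, 7

second differences of R give the permutation w = (3, 6, 5, 7, 2, 1, 4).

|D(w)|=13, |Ess(w)|=4:

[(2, 5, 1), (4, 2, 0), (4, 4, 1), (5, 1, 0)]


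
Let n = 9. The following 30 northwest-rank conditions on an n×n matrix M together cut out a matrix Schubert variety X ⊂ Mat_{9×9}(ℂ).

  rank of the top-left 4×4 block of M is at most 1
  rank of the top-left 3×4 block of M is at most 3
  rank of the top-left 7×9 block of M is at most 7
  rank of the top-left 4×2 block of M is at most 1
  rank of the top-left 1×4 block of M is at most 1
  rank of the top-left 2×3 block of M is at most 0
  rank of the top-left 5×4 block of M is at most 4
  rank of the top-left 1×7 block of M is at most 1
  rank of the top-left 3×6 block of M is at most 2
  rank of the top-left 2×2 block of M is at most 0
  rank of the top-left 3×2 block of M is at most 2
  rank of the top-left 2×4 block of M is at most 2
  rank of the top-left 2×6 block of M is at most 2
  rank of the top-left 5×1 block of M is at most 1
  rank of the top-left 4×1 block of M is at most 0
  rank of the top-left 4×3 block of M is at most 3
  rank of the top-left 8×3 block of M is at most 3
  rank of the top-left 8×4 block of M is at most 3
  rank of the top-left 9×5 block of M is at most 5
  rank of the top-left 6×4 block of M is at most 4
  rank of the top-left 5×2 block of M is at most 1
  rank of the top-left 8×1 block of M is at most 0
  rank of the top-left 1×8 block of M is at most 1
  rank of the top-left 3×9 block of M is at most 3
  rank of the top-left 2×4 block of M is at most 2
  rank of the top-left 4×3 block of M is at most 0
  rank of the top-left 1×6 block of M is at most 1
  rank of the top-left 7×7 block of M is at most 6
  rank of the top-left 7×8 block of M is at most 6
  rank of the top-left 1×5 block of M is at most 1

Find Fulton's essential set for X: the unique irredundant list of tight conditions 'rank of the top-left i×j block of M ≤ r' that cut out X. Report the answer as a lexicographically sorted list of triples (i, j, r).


Recovering R(i,j) via the rank-extension bound from the 30 conditions:

  i=1: 0  0  0  1  1  1  1  1  1
  i=2: 0  0  0  1  2  2  2  2  2
  i=3: 0  0  0  1  2  2  3  3  3
  i=4: 0  0  0  1  2  3  4  4  4
  i=5: 0  1  1  2  3  4  5  5  5
  i=6: 0  1  2  3  4  5  6  6  6
  i=7: 0  1  2  3  4  5  6  6  7
  i=8: 0  1  2  3  4  5  6  7  8
  i=9: 1  2  3  4  5  6  7  8  9

the unique w with this rank table is (4, 5, 7, 6, 2, 3, 9, 8, 1).

|D(w)|=18, |Ess(w)|=4:

[(3, 6, 2), (4, 3, 0), (7, 8, 6), (8, 1, 0)]


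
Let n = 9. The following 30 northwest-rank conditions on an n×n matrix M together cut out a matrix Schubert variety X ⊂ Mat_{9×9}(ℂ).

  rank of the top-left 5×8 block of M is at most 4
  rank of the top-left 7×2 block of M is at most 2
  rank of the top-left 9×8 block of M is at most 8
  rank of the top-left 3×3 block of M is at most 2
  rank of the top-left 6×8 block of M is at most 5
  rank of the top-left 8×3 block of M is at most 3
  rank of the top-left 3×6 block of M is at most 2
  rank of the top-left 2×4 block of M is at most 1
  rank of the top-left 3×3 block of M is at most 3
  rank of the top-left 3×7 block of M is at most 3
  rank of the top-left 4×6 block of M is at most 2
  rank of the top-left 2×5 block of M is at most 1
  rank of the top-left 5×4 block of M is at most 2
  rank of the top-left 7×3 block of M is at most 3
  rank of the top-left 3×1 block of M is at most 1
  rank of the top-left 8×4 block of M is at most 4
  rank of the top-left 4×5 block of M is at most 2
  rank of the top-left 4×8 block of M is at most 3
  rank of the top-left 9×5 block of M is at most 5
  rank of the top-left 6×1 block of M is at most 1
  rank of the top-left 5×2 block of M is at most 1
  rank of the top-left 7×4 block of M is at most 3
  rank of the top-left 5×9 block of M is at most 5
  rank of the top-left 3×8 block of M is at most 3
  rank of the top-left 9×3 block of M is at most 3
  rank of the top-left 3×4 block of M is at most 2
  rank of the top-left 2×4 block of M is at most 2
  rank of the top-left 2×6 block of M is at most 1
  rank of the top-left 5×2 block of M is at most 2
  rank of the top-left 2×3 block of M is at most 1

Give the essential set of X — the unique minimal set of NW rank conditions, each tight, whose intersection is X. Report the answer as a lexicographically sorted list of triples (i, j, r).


Rank table r_w(9×9) implied by the 30 constraints:

  row 1: 1 1 1 1 1 1 1 1 1
  row 2: 1 1 1 1 1 1 2 2 2
  row 3: 1 1 2 2 2 2 3 3 3
  row 4: 1 1 2 2 2 2 3 3 4
  row 5: 1 1 2 2 3 3 4 4 5
  row 6: 1 2 3 3 4 4 5 5 6
  row 7: 1 2 3 3 4 5 6 6 7
  row 8: 1 2 3 4 5 6 7 7 8
  row 9: 1 2 3 4 5 6 7 8 9

second differences of R give the permutation w = (1, 7, 3, 9, 5, 2, 6, 4, 8).

|D(w)|=14, |Ess(w)|=6:

[(2, 6, 1), (4, 6, 2), (4, 8, 3), (5, 2, 1), (5, 4, 2), (7, 4, 3)]


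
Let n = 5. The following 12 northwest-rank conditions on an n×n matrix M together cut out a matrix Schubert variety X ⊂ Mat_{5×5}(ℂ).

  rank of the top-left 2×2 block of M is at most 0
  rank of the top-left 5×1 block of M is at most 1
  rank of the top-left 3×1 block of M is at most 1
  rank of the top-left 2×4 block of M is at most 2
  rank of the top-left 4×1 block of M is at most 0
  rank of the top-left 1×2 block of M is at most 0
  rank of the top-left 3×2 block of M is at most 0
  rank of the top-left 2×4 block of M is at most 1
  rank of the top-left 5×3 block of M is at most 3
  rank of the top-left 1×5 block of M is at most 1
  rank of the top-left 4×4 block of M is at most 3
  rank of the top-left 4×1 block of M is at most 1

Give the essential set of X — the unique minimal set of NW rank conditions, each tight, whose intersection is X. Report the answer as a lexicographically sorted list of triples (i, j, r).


Propagating the 12 rank bounds to every northwest block:

  i=1: 0, 0, 1, 1, 1
  i=2: 0, 0, 1, 1, 2
  i=3: 0, 0, 1, 2, 3
  i=4: 0, 1, 2, 3, 4
  i=5: 1, 2, 3, 4, 5

second differences of R give the permutation w = (3, 5, 4, 2, 1).

|D(w)|=8, |Ess(w)|=3:

[(2, 4, 1), (3, 2, 0), (4, 1, 0)]


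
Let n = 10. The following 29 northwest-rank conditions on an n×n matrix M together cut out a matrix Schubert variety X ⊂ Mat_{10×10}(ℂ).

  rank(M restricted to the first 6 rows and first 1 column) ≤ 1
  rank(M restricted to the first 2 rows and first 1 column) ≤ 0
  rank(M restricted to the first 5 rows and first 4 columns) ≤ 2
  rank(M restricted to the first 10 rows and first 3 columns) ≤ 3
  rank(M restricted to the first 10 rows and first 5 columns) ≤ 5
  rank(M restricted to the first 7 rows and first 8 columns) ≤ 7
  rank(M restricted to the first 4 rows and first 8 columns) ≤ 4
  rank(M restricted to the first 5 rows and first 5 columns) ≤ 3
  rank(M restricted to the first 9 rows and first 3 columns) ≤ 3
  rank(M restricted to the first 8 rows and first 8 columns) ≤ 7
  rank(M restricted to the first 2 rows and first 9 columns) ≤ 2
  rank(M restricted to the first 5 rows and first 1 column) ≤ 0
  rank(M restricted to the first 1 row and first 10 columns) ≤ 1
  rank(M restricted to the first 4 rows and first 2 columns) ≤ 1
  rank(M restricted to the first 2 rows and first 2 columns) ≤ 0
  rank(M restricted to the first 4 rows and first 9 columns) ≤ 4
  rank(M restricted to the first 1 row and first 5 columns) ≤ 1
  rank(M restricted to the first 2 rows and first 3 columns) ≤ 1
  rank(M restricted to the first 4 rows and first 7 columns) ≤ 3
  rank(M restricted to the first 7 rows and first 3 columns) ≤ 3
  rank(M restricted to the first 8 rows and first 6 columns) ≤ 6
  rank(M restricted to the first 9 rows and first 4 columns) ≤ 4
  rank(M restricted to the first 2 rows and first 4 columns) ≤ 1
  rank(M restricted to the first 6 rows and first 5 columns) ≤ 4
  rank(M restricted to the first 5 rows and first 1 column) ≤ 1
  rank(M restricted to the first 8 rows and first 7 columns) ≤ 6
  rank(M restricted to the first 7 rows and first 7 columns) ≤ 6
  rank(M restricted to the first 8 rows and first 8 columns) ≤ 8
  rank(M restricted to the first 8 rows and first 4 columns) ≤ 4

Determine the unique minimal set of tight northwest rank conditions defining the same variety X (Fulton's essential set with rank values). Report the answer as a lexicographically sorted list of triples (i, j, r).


Reconstructing r_w from the 29 given conditions:

  row 1: 0 | 0 | 1 | 1 | 1 | 1 | 1 | 1 | 1 | 1
  row 2: 0 | 0 | 1 | 1 | 2 | 2 | 2 | 2 | 2 | 2
  row 3: 0 | 1 | 2 | 2 | 3 | 3 | 3 | 3 | 3 | 3
  row 4: 0 | 1 | 2 | 2 | 3 | 3 | 3 | 4 | 4 | 4
  row 5: 0 | 1 | 2 | 2 | 3 | 4 | 4 | 5 | 5 | 5
  row 6: 1 | 2 | 3 | 3 | 4 | 5 | 5 | 6 | 6 | 6
  row 7: 1 | 2 | 3 | 4 | 5 | 6 | 6 | 7 | 7 | 7
  row 8: 1 | 2 | 3 | 4 | 5 | 6 | 6 | 7 | 8 | 8
  row 9: 1 | 2 | 3 | 4 | 5 | 6 | 7 | 8 | 9 | 9
  row 10: 1 | 2 | 3 | 4 | 5 | 6 | 7 | 8 | 9 | 10

the unique w with this rank table is (3, 5, 2, 8, 6, 1, 4, 9, 7, 10).

Rothe diagram D(w) (13 cells), 6 SE-corners (essential conditions):

[(2, 2, 0), (2, 4, 1), (4, 7, 3), (5, 1, 0), (5, 4, 2), (8, 7, 6)]


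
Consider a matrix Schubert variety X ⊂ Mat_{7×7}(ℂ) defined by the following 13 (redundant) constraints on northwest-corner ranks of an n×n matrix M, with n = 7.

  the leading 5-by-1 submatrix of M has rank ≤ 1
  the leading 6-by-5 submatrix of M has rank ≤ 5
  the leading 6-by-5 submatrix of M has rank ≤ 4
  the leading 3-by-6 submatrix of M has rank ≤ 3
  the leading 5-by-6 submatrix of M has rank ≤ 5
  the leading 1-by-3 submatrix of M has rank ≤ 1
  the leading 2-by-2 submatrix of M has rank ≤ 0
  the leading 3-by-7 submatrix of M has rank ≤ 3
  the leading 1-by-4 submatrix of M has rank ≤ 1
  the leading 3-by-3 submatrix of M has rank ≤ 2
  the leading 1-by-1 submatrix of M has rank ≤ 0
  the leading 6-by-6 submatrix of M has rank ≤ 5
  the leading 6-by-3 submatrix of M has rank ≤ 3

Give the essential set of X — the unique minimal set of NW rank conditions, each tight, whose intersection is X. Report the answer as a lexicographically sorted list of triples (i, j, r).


Propagating the 13 rank bounds to every northwest block:

  0  0  1  1  1  1  1
  0  0  1  2  2  2  2
  1  1  2  3  3  3  3
  1  2  3  4  4  4  4
  1  2  3  4  4  5  5
  1  2  3  4  4  5  6
  1  2  3  4  5  6  7

second differences of R give the permutation w = (3, 4, 1, 2, 6, 7, 5).

|D(w)|=6, |Ess(w)|=2:

[(2, 2, 0), (6, 5, 4)]


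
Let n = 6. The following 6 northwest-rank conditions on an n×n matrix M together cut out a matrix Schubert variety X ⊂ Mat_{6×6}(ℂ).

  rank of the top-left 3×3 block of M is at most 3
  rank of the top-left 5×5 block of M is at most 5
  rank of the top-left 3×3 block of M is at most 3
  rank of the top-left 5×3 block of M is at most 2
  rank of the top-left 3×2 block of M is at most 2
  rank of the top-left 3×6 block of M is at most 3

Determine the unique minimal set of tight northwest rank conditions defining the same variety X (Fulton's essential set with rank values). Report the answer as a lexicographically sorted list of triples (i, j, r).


Rank table r_w(6×6) implied by the 6 constraints:

  1 | 1 | 1 | 1 | 1 | 1
  1 | 2 | 2 | 2 | 2 | 2
  1 | 2 | 2 | 3 | 3 | 3
  1 | 2 | 2 | 3 | 4 | 4
  1 | 2 | 2 | 3 | 4 | 5
  1 | 2 | 3 | 4 | 5 | 6

giving w = (1, 2, 4, 5, 6, 3) via Δ²R.

Fulton essential set (1 of the 3 Rothe cells):

[(5, 3, 2)]


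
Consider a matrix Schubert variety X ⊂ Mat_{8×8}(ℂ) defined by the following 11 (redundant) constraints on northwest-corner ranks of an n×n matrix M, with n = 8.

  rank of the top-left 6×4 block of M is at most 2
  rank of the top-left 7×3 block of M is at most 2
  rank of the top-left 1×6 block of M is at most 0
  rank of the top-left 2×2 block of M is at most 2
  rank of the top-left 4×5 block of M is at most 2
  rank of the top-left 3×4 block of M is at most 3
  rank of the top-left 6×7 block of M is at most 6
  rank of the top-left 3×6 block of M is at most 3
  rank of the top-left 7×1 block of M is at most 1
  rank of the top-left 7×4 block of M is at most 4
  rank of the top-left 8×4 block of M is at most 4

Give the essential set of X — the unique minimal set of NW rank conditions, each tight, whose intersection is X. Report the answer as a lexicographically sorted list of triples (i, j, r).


Reconstructing r_w from the 11 given conditions:

  0 0 0 0 0 0 1 1
  1 1 1 1 1 1 2 2
  1 2 2 2 2 2 3 3
  1 2 2 2 2 3 4 4
  1 2 2 2 3 4 5 5
  1 2 2 2 3 4 5 6
  1 2 2 3 4 5 6 7
  1 2 3 4 5 6 7 8

reading off 1-entries of Δ²R: w = (7, 1, 2, 6, 5, 8, 4, 3).

Fulton essential set (4 of the 14 Rothe cells):

[(1, 6, 0), (4, 5, 2), (6, 4, 2), (7, 3, 2)]


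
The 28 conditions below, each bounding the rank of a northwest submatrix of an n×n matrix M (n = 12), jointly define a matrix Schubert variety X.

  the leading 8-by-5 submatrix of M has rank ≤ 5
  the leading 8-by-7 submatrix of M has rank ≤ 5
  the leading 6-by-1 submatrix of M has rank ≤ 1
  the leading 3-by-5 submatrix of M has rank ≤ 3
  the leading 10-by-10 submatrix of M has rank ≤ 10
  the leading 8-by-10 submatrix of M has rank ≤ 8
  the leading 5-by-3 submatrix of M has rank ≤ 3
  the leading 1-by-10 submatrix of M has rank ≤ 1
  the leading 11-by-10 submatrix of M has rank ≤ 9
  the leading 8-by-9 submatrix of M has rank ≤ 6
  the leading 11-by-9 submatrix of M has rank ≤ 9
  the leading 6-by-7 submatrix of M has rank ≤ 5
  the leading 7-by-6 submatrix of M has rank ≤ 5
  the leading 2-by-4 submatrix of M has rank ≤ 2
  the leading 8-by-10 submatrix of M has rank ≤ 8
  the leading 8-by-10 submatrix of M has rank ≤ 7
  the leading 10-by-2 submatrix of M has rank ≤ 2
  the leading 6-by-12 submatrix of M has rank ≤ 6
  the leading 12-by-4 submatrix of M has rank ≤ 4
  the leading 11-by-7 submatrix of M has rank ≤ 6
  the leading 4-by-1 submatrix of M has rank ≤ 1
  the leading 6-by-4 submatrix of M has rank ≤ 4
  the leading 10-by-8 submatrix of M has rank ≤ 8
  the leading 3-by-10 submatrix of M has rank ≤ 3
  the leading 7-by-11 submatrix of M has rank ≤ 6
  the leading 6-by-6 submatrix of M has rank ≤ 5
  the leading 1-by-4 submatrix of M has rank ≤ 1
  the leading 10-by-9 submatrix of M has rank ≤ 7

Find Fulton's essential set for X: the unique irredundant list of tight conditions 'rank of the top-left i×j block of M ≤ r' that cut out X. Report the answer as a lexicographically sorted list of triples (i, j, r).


Reconstructing r_w from the 28 given conditions:

  i=1: 1 1 1 1 1 1 1 1 1 1 1 1
  i=2: 1 2 2 2 2 2 2 2 2 2 2 2
  i=3: 1 2 3 3 3 3 3 3 3 3 3 3
  i=4: 1 2 3 4 4 4 4 4 4 4 4 4
  i=5: 1 2 3 4 5 5 5 5 5 5 5 5
  i=6: 1 2 3 4 5 5 5 6 6 6 6 6
  i=7: 1 2 3 4 5 5 5 6 6 6 6 7
  i=8: 1 2 3 4 5 5 5 6 6 7 7 8
  i=9: 1 2 3 4 5 6 6 7 7 8 8 9
  i=10: 1 2 3 4 5 6 6 7 7 8 9 10
  i=11: 1 2 3 4 5 6 6 7 8 9 10 11
  i=12: 1 2 3 4 5 6 7 8 9 10 11 12

so w = (1, 2, 3, 4, 5, 8, 12, 10, 6, 11, 9, 7).

Rothe diagram D(w) (13 cells), 5 SE-corners (essential conditions):

[(7, 11, 6), (8, 7, 5), (8, 9, 6), (10, 9, 7), (11, 7, 6)]


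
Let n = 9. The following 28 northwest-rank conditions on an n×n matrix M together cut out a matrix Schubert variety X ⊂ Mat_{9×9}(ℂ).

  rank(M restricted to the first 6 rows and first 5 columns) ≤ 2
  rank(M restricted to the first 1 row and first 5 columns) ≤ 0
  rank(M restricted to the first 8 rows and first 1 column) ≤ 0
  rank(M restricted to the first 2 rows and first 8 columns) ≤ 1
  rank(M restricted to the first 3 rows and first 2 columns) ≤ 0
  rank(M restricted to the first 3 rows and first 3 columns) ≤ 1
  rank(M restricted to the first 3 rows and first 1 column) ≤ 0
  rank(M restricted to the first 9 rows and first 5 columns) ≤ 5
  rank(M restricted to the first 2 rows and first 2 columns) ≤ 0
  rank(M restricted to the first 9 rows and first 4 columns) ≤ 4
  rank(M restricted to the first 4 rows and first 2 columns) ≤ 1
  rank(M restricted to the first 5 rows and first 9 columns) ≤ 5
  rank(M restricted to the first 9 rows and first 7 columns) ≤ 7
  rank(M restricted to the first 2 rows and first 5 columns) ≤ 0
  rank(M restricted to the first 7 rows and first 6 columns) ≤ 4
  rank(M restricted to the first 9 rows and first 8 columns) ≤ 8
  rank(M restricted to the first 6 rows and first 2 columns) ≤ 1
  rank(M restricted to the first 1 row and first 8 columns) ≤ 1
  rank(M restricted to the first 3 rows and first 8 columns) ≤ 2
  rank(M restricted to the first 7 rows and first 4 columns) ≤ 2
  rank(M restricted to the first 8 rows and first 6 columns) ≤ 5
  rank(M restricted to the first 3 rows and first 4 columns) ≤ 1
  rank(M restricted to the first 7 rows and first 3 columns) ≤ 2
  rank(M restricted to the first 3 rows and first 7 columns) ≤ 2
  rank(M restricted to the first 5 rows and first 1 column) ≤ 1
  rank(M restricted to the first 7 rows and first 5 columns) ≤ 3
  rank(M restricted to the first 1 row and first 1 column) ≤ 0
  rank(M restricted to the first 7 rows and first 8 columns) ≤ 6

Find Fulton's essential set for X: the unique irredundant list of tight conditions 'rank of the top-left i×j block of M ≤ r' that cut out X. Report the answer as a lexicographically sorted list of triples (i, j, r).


Recovering R(i,j) via the rank-extension bound from the 28 conditions:

  row 1: 0  0  0  0  0  1  1  1  1
  row 2: 0  0  0  0  0  1  1  1  2
  row 3: 0  0  1  1  1  2  2  2  3
  row 4: 0  1  2  2  2  3  3  3  4
  row 5: 0  1  2  2  2  3  4  4  5
  row 6: 0  1  2  2  2  3  4  5  6
  row 7: 0  1  2  2  3  4  5  6  7
  row 8: 0  1  2  3  4  5  6  7  8
  row 9: 1  2  3  4  5  6  7  8  9

so w = (6, 9, 3, 2, 7, 8, 5, 4, 1).

Fulton essential set (6 of the 24 Rothe cells):

[(2, 5, 0), (2, 8, 1), (3, 2, 0), (6, 5, 2), (7, 4, 2), (8, 1, 0)]
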